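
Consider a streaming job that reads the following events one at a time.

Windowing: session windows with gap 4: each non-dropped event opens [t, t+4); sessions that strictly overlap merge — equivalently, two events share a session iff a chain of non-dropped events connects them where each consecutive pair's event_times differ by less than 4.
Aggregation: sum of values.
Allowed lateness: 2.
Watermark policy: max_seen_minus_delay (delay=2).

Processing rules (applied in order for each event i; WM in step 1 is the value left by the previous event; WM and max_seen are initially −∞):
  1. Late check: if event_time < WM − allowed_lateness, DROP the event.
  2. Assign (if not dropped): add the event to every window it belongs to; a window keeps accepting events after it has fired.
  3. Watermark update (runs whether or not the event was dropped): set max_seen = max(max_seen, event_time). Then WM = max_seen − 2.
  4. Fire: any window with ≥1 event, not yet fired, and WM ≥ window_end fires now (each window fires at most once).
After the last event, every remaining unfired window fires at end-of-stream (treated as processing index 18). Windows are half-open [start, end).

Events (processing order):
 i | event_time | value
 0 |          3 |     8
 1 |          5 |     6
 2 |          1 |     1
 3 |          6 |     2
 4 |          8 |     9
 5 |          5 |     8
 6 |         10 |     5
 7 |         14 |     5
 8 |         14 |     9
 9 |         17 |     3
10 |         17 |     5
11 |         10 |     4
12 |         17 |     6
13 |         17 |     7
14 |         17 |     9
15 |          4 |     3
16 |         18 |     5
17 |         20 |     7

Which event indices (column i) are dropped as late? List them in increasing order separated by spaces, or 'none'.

i=0 t=3 v=8: → [3,7); WM=1
i=1 t=5 v=6: → [3,9); WM=3
i=2 t=1 v=1: → [1,9); WM=3
i=3 t=6 v=2: → [1,10); WM=4
i=4 t=8 v=9: → [1,12); WM=6
i=5 t=5 v=8: → [1,12); WM=6
i=6 t=10 v=5: → [1,14); WM=8
i=7 t=14 v=5: → [14,18); WM=12
i=8 t=14 v=9: → [14,18); WM=12
i=9 t=17 v=3: → [14,21); WM=15
i=10 t=17 v=5: → [14,21); WM=15
i=11 t=10 v=4: DROP (t<15-2); WM=15
i=12 t=17 v=6: → [14,21); WM=15
i=13 t=17 v=7: → [14,21); WM=15
i=14 t=17 v=9: → [14,21); WM=15
i=15 t=4 v=3: DROP (t<15-2); WM=15
i=16 t=18 v=5: → [14,22); WM=16
i=17 t=20 v=7: → [14,24); WM=18

11 15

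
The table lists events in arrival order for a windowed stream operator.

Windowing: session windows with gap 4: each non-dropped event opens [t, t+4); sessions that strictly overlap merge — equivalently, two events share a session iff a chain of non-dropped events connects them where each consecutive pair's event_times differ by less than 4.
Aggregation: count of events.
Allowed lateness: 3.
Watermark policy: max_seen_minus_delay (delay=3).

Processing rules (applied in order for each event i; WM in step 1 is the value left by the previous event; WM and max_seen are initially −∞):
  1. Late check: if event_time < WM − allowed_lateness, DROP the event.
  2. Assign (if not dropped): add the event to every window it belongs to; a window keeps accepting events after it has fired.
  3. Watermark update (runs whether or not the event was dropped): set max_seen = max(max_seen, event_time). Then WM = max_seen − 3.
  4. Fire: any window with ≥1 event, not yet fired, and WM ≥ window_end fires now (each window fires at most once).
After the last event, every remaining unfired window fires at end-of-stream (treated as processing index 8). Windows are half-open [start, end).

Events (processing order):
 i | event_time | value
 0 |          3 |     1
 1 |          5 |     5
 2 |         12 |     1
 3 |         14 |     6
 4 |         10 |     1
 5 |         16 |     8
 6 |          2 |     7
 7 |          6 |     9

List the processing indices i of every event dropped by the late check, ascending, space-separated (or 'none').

i=0 t=3 v=1: → [3,7); WM=0
i=1 t=5 v=5: → [3,9); WM=2
i=2 t=12 v=1: → [12,16); WM=9
i=3 t=14 v=6: → [12,18); WM=11
i=4 t=10 v=1: → [10,18); WM=11
i=5 t=16 v=8: → [10,20); WM=13
i=6 t=2 v=7: DROP (t<13-3); WM=13
i=7 t=6 v=9: DROP (t<13-3); WM=13

6 7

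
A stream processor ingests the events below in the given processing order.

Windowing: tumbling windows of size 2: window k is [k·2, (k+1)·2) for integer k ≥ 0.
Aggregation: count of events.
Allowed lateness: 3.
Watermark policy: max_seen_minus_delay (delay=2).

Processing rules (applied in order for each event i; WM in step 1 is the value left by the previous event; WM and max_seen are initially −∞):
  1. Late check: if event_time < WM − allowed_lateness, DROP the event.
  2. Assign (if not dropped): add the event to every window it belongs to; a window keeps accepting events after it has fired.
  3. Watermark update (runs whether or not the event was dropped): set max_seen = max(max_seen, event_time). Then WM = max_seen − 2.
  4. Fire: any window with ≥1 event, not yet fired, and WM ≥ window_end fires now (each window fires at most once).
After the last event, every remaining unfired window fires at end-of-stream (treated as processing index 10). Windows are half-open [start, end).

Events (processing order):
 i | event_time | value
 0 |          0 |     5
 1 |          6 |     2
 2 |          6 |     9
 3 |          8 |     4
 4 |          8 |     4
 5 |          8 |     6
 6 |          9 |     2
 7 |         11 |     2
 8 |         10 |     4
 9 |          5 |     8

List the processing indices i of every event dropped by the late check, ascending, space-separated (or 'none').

i=0 t=0 v=5: → [0,2); WM=-2
i=1 t=6 v=2: → [6,8); WM=4; [0,2) fires=1
i=2 t=6 v=9: → [6,8); WM=4
i=3 t=8 v=4: → [8,10); WM=6
i=4 t=8 v=4: → [8,10); WM=6
i=5 t=8 v=6: → [8,10); WM=6
i=6 t=9 v=2: → [8,10); WM=7
i=7 t=11 v=2: → [10,12); WM=9; [6,8) fires=2
i=8 t=10 v=4: → [10,12); WM=9
i=9 t=5 v=8: DROP (t<9-3); WM=9

9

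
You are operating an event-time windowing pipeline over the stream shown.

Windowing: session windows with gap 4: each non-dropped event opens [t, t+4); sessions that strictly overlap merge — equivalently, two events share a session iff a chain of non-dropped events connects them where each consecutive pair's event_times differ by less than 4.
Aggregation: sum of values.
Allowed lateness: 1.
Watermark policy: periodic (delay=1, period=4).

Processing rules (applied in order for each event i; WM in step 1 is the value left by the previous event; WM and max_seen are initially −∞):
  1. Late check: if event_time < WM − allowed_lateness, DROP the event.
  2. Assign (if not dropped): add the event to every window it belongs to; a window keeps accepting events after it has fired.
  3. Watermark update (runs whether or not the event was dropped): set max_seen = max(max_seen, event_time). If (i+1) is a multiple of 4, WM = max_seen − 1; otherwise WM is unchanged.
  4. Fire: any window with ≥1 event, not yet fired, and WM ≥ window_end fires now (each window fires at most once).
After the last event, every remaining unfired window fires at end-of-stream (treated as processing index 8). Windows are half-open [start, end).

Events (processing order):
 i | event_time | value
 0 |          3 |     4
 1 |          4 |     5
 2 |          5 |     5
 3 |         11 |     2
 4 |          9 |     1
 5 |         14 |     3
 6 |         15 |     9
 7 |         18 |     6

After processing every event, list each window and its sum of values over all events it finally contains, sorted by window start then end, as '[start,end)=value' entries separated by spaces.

i=0 t=3 v=4: → [3,7); WM=−∞
i=1 t=4 v=5: → [3,8); WM=−∞
i=2 t=5 v=5: → [3,9); WM=−∞
i=3 t=11 v=2: → [11,15); WM=10
i=4 t=9 v=1: → [9,15); WM=10
i=5 t=14 v=3: → [9,18); WM=10
i=6 t=15 v=9: → [9,19); WM=10
i=7 t=18 v=6: → [9,22); WM=17

[3,9)=14 [9,22)=21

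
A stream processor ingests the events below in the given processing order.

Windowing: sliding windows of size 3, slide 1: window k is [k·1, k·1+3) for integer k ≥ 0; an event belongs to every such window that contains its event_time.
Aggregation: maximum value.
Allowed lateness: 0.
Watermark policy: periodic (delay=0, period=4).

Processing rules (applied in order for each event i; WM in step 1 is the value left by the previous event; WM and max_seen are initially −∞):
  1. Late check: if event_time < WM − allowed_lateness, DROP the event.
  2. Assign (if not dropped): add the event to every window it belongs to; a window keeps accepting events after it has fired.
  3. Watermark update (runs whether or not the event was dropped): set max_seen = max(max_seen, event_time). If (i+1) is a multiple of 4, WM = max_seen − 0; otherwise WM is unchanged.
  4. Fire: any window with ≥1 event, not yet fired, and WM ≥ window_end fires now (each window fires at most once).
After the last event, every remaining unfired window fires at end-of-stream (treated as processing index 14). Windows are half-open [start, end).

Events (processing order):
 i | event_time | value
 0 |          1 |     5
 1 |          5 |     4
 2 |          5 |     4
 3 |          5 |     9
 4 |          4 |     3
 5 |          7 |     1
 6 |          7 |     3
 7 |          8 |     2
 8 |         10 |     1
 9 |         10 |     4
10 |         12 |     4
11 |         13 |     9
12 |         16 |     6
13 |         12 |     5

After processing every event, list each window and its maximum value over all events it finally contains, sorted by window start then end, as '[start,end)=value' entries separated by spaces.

[0,3)=5 [1,4)=5 [3,6)=9 [4,7)=9 [5,8)=9 [6,9)=3 [7,10)=3 [8,11)=4 [9,12)=4 [10,13)=4 [11,14)=9 [12,15)=9 [13,16)=9 [14,17)=6 [15,18)=6 [16,19)=6

i=0 t=1 v=5: → [1,4),[0,3); WM=−∞
i=1 t=5 v=4: → [5,8),[4,7),[3,6); WM=−∞
i=2 t=5 v=4: → [5,8),[4,7),[3,6); WM=−∞
i=3 t=5 v=9: → [5,8),[4,7),[3,6); WM=5; [0,3) fires=5 [1,4) fires=5
i=4 t=4 v=3: DROP (t<5-0); WM=5
i=5 t=7 v=1: → [7,10),[6,9),[5,8); WM=5
i=6 t=7 v=3: → [7,10),[6,9),[5,8); WM=5
i=7 t=8 v=2: → [8,11),[7,10),[6,9); WM=8; [3,6) fires=9 [4,7) fires=9 [5,8) fires=9
i=8 t=10 v=1: → [10,13),[9,12),[8,11); WM=8
i=9 t=10 v=4: → [10,13),[9,12),[8,11); WM=8
i=10 t=12 v=4: → [12,15),[11,14),[10,13); WM=8
i=11 t=13 v=9: → [13,16),[12,15),[11,14); WM=13; [6,9) fires=3 [7,10) fires=3 [8,11) fires=4 [9,12) fires=4 [10,13) fires=4
i=12 t=16 v=6: → [16,19),[15,18),[14,17); WM=13
i=13 t=12 v=5: DROP (t<13-0); WM=13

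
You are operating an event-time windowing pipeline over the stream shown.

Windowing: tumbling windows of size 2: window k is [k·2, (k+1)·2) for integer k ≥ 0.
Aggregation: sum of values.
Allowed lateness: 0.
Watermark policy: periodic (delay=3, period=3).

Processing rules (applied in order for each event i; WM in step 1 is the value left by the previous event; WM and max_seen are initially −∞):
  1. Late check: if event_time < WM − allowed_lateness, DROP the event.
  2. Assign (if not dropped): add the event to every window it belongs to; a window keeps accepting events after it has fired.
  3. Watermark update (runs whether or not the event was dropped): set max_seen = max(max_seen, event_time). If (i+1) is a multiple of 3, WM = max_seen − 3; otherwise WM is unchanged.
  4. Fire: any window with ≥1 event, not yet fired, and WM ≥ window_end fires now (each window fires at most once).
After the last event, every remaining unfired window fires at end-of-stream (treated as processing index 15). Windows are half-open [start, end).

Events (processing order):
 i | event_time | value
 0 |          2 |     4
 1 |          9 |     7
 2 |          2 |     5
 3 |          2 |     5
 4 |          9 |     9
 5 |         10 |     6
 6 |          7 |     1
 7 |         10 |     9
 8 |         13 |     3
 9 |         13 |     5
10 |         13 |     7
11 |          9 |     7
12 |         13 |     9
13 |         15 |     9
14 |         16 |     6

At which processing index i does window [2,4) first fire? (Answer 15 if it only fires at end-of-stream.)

i=0 t=2 v=4: → [2,4); WM=−∞
i=1 t=9 v=7: → [8,10); WM=−∞
i=2 t=2 v=5: → [2,4); WM=6; [2,4) fires=9
i=3 t=2 v=5: DROP (t<6-0); WM=6
i=4 t=9 v=9: → [8,10); WM=6
i=5 t=10 v=6: → [10,12); WM=7
i=6 t=7 v=1: → [6,8); WM=7
i=7 t=10 v=9: → [10,12); WM=7
i=8 t=13 v=3: → [12,14); WM=10; [6,8) fires=1 [8,10) fires=16
i=9 t=13 v=5: → [12,14); WM=10
i=10 t=13 v=7: → [12,14); WM=10
i=11 t=9 v=7: DROP (t<10-0); WM=10
i=12 t=13 v=9: → [12,14); WM=10
i=13 t=15 v=9: → [14,16); WM=10
i=14 t=16 v=6: → [16,18); WM=13; [10,12) fires=15

2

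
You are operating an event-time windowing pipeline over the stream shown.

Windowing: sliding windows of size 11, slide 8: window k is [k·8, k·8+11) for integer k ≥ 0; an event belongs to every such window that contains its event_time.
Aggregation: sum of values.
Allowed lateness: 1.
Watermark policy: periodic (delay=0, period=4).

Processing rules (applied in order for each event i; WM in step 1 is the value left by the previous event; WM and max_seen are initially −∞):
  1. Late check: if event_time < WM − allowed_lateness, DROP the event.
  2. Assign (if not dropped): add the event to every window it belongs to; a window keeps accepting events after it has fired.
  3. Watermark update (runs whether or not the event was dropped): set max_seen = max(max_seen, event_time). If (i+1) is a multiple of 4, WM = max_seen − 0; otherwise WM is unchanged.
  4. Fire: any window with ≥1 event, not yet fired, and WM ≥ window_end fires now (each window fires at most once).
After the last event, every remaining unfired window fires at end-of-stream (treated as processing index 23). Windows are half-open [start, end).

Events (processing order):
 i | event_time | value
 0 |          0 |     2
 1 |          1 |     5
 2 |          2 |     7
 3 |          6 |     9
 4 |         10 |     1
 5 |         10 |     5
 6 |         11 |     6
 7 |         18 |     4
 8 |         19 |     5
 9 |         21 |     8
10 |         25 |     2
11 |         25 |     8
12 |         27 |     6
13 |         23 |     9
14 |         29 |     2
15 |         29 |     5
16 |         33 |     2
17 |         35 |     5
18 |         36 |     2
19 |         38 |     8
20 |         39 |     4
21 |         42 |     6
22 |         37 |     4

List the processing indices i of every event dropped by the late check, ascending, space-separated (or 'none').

i=0 t=0 v=2: → [0,11); WM=−∞
i=1 t=1 v=5: → [0,11); WM=−∞
i=2 t=2 v=7: → [0,11); WM=−∞
i=3 t=6 v=9: → [0,11); WM=6
i=4 t=10 v=1: → [8,19),[0,11); WM=6
i=5 t=10 v=5: → [8,19),[0,11); WM=6
i=6 t=11 v=6: → [8,19); WM=6
i=7 t=18 v=4: → [16,27),[8,19); WM=18; [0,11) fires=29
i=8 t=19 v=5: → [16,27); WM=18
i=9 t=21 v=8: → [16,27); WM=18
i=10 t=25 v=2: → [24,35),[16,27); WM=18
i=11 t=25 v=8: → [24,35),[16,27); WM=25; [8,19) fires=16
i=12 t=27 v=6: → [24,35); WM=25
i=13 t=23 v=9: DROP (t<25-1); WM=25
i=14 t=29 v=2: → [24,35); WM=25
i=15 t=29 v=5: → [24,35); WM=29; [16,27) fires=27
i=16 t=33 v=2: → [32,43),[24,35); WM=29
i=17 t=35 v=5: → [32,43); WM=29
i=18 t=36 v=2: → [32,43); WM=29
i=19 t=38 v=8: → [32,43); WM=38; [24,35) fires=25
i=20 t=39 v=4: → [32,43); WM=38
i=21 t=42 v=6: → [40,51),[32,43); WM=38
i=22 t=37 v=4: → [32,43); WM=38

13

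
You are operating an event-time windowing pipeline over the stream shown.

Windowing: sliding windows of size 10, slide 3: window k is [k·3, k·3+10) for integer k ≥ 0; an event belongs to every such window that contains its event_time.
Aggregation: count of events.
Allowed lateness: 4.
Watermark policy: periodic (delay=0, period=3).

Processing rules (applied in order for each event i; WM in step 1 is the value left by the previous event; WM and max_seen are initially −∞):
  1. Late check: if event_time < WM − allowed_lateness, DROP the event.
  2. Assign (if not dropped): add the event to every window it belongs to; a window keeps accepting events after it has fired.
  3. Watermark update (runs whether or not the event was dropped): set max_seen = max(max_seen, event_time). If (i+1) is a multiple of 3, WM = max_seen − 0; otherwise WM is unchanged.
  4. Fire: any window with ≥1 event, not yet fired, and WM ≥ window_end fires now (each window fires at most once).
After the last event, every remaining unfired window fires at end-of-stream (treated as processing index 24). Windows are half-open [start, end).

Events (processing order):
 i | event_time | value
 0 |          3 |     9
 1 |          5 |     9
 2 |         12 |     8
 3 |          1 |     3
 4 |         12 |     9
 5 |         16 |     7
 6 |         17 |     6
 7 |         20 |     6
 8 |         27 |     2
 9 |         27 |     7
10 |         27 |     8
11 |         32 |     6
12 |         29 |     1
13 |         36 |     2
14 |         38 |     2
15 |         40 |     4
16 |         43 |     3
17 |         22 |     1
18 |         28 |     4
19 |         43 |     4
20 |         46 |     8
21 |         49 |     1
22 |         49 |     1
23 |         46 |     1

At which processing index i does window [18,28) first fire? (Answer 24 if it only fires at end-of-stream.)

11

i=0 t=3 v=9: → [3,13),[0,10); WM=−∞
i=1 t=5 v=9: → [3,13),[0,10); WM=−∞
i=2 t=12 v=8: → [12,22),[9,19),[6,16),[3,13); WM=12; [0,10) fires=2
i=3 t=1 v=3: DROP (t<12-4); WM=12
i=4 t=12 v=9: → [12,22),[9,19),[6,16),[3,13); WM=12
i=5 t=16 v=7: → [15,25),[12,22),[9,19); WM=16; [3,13) fires=4 [6,16) fires=2
i=6 t=17 v=6: → [15,25),[12,22),[9,19); WM=16
i=7 t=20 v=6: → [18,28),[15,25),[12,22); WM=16
i=8 t=27 v=2: → [27,37),[24,34),[21,31),[18,28); WM=27; [9,19) fires=4 [12,22) fires=5 [15,25) fires=3
i=9 t=27 v=7: → [27,37),[24,34),[21,31),[18,28); WM=27
i=10 t=27 v=8: → [27,37),[24,34),[21,31),[18,28); WM=27
i=11 t=32 v=6: → [30,40),[27,37),[24,34); WM=32; [18,28) fires=4 [21,31) fires=3
i=12 t=29 v=1: → [27,37),[24,34),[21,31); WM=32
i=13 t=36 v=2: → [36,46),[33,43),[30,40),[27,37); WM=32
i=14 t=38 v=2: → [36,46),[33,43),[30,40); WM=38; [24,34) fires=5 [27,37) fires=6
i=15 t=40 v=4: → [39,49),[36,46),[33,43); WM=38
i=16 t=43 v=3: → [42,52),[39,49),[36,46); WM=38
i=17 t=22 v=1: DROP (t<38-4); WM=43; [30,40) fires=3 [33,43) fires=3
i=18 t=28 v=4: DROP (t<43-4); WM=43
i=19 t=43 v=4: → [42,52),[39,49),[36,46); WM=43
i=20 t=46 v=8: → [45,55),[42,52),[39,49); WM=46; [36,46) fires=5
i=21 t=49 v=1: → [48,58),[45,55),[42,52); WM=46
i=22 t=49 v=1: → [48,58),[45,55),[42,52); WM=46
i=23 t=46 v=1: → [45,55),[42,52),[39,49); WM=49; [39,49) fires=5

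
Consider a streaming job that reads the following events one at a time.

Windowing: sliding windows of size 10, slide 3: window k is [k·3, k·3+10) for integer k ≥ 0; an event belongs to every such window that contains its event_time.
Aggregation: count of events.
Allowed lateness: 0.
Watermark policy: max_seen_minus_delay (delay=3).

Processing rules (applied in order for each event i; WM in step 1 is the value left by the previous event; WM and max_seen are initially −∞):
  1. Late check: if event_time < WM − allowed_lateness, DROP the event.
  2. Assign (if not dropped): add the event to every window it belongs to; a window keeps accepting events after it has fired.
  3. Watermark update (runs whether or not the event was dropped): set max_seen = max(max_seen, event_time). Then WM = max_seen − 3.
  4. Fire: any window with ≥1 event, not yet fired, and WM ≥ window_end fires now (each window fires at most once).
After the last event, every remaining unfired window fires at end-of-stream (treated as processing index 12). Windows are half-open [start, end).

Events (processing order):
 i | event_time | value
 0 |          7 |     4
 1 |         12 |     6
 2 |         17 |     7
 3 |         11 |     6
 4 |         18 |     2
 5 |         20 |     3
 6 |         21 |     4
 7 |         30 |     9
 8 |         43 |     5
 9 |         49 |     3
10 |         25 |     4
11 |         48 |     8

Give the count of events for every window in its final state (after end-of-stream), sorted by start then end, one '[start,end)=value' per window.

i=0 t=7 v=4: → [6,16),[3,13),[0,10); WM=4
i=1 t=12 v=6: → [12,22),[9,19),[6,16),[3,13); WM=9
i=2 t=17 v=7: → [15,25),[12,22),[9,19); WM=14; [0,10) fires=1 [3,13) fires=2
i=3 t=11 v=6: DROP (t<14-0); WM=14
i=4 t=18 v=2: → [18,28),[15,25),[12,22),[9,19); WM=15
i=5 t=20 v=3: → [18,28),[15,25),[12,22); WM=17; [6,16) fires=2
i=6 t=21 v=4: → [21,31),[18,28),[15,25),[12,22); WM=18
i=7 t=30 v=9: → [30,40),[27,37),[24,34),[21,31); WM=27; [9,19) fires=3 [12,22) fires=5 [15,25) fires=4
i=8 t=43 v=5: → [42,52),[39,49),[36,46); WM=40; [18,28) fires=3 [21,31) fires=2 [24,34) fires=1 [27,37) fires=1 [30,40) fires=1
i=9 t=49 v=3: → [48,58),[45,55),[42,52); WM=46; [36,46) fires=1
i=10 t=25 v=4: DROP (t<46-0); WM=46
i=11 t=48 v=8: → [48,58),[45,55),[42,52),[39,49); WM=46

[0,10)=1 [3,13)=2 [6,16)=2 [9,19)=3 [12,22)=5 [15,25)=4 [18,28)=3 [21,31)=2 [24,34)=1 [27,37)=1 [30,40)=1 [36,46)=1 [39,49)=2 [42,52)=3 [45,55)=2 [48,58)=2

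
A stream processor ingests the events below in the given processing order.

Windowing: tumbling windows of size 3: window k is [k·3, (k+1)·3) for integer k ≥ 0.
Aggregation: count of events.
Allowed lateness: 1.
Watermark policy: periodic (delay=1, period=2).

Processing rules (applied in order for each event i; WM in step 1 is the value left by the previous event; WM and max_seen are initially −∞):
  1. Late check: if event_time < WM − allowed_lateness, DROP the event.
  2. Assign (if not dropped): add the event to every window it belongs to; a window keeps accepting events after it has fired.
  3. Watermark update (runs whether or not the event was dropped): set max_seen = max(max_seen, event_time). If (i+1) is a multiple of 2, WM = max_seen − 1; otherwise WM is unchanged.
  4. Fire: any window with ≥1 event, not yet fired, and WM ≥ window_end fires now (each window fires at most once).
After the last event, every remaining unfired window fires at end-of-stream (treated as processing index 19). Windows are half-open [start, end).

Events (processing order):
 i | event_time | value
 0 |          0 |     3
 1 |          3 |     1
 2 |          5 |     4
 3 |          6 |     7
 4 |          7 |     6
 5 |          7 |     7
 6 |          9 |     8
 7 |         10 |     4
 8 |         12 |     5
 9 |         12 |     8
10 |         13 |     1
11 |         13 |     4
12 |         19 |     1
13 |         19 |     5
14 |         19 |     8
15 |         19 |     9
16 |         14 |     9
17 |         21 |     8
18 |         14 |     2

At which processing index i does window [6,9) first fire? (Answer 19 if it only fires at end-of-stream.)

7

i=0 t=0 v=3: → [0,3); WM=−∞
i=1 t=3 v=1: → [3,6); WM=2
i=2 t=5 v=4: → [3,6); WM=2
i=3 t=6 v=7: → [6,9); WM=5; [0,3) fires=1
i=4 t=7 v=6: → [6,9); WM=5
i=5 t=7 v=7: → [6,9); WM=6; [3,6) fires=2
i=6 t=9 v=8: → [9,12); WM=6
i=7 t=10 v=4: → [9,12); WM=9; [6,9) fires=3
i=8 t=12 v=5: → [12,15); WM=9
i=9 t=12 v=8: → [12,15); WM=11
i=10 t=13 v=1: → [12,15); WM=11
i=11 t=13 v=4: → [12,15); WM=12; [9,12) fires=2
i=12 t=19 v=1: → [18,21); WM=12
i=13 t=19 v=5: → [18,21); WM=18; [12,15) fires=4
i=14 t=19 v=8: → [18,21); WM=18
i=15 t=19 v=9: → [18,21); WM=18
i=16 t=14 v=9: DROP (t<18-1); WM=18
i=17 t=21 v=8: → [21,24); WM=20
i=18 t=14 v=2: DROP (t<20-1); WM=20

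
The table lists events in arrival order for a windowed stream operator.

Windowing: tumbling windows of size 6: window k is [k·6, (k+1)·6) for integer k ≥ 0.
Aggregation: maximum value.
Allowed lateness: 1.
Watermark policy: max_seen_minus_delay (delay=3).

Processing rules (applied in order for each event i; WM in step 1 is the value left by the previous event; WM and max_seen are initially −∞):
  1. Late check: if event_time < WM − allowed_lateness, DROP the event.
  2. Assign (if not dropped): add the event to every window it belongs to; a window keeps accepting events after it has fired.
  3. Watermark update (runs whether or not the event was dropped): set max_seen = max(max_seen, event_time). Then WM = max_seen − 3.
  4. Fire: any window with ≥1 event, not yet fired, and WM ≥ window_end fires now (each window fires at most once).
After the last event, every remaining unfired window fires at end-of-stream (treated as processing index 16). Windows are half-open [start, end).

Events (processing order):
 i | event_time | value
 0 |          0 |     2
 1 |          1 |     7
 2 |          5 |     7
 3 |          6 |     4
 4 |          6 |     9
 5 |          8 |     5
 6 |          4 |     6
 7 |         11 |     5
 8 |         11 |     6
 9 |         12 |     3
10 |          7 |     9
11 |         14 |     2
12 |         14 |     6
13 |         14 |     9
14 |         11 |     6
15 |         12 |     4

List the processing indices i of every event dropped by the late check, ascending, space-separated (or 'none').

i=0 t=0 v=2: → [0,6); WM=-3
i=1 t=1 v=7: → [0,6); WM=-2
i=2 t=5 v=7: → [0,6); WM=2
i=3 t=6 v=4: → [6,12); WM=3
i=4 t=6 v=9: → [6,12); WM=3
i=5 t=8 v=5: → [6,12); WM=5
i=6 t=4 v=6: → [0,6); WM=5
i=7 t=11 v=5: → [6,12); WM=8; [0,6) fires=7
i=8 t=11 v=6: → [6,12); WM=8
i=9 t=12 v=3: → [12,18); WM=9
i=10 t=7 v=9: DROP (t<9-1); WM=9
i=11 t=14 v=2: → [12,18); WM=11
i=12 t=14 v=6: → [12,18); WM=11
i=13 t=14 v=9: → [12,18); WM=11
i=14 t=11 v=6: → [6,12); WM=11
i=15 t=12 v=4: → [12,18); WM=11

10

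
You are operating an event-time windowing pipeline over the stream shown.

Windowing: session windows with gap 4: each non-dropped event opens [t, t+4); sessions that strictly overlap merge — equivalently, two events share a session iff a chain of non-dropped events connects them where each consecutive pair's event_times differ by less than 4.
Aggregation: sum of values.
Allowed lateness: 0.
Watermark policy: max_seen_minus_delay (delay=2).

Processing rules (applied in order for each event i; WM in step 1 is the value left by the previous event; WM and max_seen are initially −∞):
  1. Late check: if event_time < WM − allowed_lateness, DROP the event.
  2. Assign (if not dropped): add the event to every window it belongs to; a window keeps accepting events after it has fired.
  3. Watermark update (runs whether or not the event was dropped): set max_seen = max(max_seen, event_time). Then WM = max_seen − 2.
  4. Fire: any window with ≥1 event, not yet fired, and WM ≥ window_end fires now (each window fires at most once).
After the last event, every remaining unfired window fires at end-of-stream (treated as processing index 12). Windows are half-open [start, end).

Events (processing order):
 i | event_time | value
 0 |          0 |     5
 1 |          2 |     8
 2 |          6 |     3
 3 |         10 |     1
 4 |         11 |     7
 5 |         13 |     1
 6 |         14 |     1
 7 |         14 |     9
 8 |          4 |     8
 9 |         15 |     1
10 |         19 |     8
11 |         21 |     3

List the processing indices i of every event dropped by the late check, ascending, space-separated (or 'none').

8

i=0 t=0 v=5: → [0,4); WM=-2
i=1 t=2 v=8: → [0,6); WM=0
i=2 t=6 v=3: → [6,10); WM=4
i=3 t=10 v=1: → [10,14); WM=8
i=4 t=11 v=7: → [10,15); WM=9
i=5 t=13 v=1: → [10,17); WM=11
i=6 t=14 v=1: → [10,18); WM=12
i=7 t=14 v=9: → [10,18); WM=12
i=8 t=4 v=8: DROP (t<12-0); WM=12
i=9 t=15 v=1: → [10,19); WM=13
i=10 t=19 v=8: → [19,23); WM=17
i=11 t=21 v=3: → [19,25); WM=19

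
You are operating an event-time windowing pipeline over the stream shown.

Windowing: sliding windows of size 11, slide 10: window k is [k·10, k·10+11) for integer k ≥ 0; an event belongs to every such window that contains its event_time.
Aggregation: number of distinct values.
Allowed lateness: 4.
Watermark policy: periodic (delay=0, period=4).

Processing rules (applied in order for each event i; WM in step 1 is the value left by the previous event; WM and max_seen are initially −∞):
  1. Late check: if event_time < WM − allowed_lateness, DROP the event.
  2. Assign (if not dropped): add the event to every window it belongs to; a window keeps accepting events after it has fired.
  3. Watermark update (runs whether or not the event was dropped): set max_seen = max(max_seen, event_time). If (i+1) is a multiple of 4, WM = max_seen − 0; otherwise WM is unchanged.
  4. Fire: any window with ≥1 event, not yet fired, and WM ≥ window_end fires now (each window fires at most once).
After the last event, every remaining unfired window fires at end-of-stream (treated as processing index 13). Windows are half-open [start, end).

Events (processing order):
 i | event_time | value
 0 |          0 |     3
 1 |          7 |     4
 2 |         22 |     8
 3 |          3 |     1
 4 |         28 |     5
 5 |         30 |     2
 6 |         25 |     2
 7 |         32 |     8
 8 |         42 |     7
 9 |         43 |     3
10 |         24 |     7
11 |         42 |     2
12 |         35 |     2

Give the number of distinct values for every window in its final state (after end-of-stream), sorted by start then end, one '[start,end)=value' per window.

i=0 t=0 v=3: → [0,11); WM=−∞
i=1 t=7 v=4: → [0,11); WM=−∞
i=2 t=22 v=8: → [20,31); WM=−∞
i=3 t=3 v=1: → [0,11); WM=22; [0,11) fires=3
i=4 t=28 v=5: → [20,31); WM=22
i=5 t=30 v=2: → [30,41),[20,31); WM=22
i=6 t=25 v=2: → [20,31); WM=22
i=7 t=32 v=8: → [30,41); WM=32; [20,31) fires=3
i=8 t=42 v=7: → [40,51); WM=32
i=9 t=43 v=3: → [40,51); WM=32
i=10 t=24 v=7: DROP (t<32-4); WM=32
i=11 t=42 v=2: → [40,51); WM=43; [30,41) fires=2
i=12 t=35 v=2: DROP (t<43-4); WM=43

[0,11)=3 [20,31)=3 [30,41)=2 [40,51)=3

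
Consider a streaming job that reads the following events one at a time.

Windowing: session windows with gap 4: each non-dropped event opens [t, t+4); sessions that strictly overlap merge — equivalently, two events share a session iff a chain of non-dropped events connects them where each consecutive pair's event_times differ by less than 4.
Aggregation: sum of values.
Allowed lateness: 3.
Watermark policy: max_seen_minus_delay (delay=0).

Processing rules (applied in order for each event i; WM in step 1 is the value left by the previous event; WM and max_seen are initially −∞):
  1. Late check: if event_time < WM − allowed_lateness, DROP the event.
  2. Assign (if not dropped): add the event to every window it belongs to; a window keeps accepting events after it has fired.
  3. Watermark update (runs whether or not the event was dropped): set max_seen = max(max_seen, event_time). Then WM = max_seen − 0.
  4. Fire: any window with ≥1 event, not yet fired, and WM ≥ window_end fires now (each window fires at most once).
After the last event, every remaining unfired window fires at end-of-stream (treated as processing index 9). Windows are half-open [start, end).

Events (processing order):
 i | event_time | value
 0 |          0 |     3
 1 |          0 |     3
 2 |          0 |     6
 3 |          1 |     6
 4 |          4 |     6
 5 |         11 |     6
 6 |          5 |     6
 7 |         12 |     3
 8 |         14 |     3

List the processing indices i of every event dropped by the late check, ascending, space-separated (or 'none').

i=0 t=0 v=3: → [0,4); WM=0
i=1 t=0 v=3: → [0,4); WM=0
i=2 t=0 v=6: → [0,4); WM=0
i=3 t=1 v=6: → [0,5); WM=1
i=4 t=4 v=6: → [0,8); WM=4
i=5 t=11 v=6: → [11,15); WM=11
i=6 t=5 v=6: DROP (t<11-3); WM=11
i=7 t=12 v=3: → [11,16); WM=12
i=8 t=14 v=3: → [11,18); WM=14

6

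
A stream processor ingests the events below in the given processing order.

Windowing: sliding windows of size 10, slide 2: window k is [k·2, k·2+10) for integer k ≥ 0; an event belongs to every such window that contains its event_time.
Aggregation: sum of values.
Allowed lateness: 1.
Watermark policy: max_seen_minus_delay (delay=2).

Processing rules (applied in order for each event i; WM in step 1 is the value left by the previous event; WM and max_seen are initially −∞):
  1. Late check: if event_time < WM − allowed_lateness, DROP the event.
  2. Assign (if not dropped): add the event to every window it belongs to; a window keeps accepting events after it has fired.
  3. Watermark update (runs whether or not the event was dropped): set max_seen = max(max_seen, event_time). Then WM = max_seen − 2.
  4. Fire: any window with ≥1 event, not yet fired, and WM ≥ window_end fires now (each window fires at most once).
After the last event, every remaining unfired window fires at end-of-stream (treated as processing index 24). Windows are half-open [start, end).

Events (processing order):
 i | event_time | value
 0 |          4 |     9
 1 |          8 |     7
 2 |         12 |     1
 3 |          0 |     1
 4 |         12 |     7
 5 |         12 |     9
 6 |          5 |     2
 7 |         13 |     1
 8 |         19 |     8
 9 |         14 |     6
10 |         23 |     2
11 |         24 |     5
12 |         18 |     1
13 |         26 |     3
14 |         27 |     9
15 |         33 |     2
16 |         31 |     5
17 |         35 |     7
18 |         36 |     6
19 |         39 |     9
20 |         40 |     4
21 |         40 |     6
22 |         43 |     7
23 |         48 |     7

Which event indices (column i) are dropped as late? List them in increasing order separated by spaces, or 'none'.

3 6 9 12

i=0 t=4 v=9: → [4,14),[2,12),[0,10); WM=2
i=1 t=8 v=7: → [8,18),[6,16),[4,14),[2,12),[0,10); WM=6
i=2 t=12 v=1: → [12,22),[10,20),[8,18),[6,16),[4,14); WM=10; [0,10) fires=16
i=3 t=0 v=1: DROP (t<10-1); WM=10
i=4 t=12 v=7: → [12,22),[10,20),[8,18),[6,16),[4,14); WM=10
i=5 t=12 v=9: → [12,22),[10,20),[8,18),[6,16),[4,14); WM=10
i=6 t=5 v=2: DROP (t<10-1); WM=10
i=7 t=13 v=1: → [12,22),[10,20),[8,18),[6,16),[4,14); WM=11
i=8 t=19 v=8: → [18,28),[16,26),[14,24),[12,22),[10,20); WM=17; [2,12) fires=16 [4,14) fires=34 [6,16) fires=25
i=9 t=14 v=6: DROP (t<17-1); WM=17
i=10 t=23 v=2: → [22,32),[20,30),[18,28),[16,26),[14,24); WM=21; [8,18) fires=25 [10,20) fires=26
i=11 t=24 v=5: → [24,34),[22,32),[20,30),[18,28),[16,26); WM=22; [12,22) fires=26
i=12 t=18 v=1: DROP (t<22-1); WM=22
i=13 t=26 v=3: → [26,36),[24,34),[22,32),[20,30),[18,28); WM=24; [14,24) fires=10
i=14 t=27 v=9: → [26,36),[24,34),[22,32),[20,30),[18,28); WM=25
i=15 t=33 v=2: → [32,42),[30,40),[28,38),[26,36),[24,34); WM=31; [16,26) fires=15 [18,28) fires=27 [20,30) fires=19
i=16 t=31 v=5: → [30,40),[28,38),[26,36),[24,34),[22,32); WM=31
i=17 t=35 v=7: → [34,44),[32,42),[30,40),[28,38),[26,36); WM=33; [22,32) fires=24
i=18 t=36 v=6: → [36,46),[34,44),[32,42),[30,40),[28,38); WM=34; [24,34) fires=24
i=19 t=39 v=9: → [38,48),[36,46),[34,44),[32,42),[30,40); WM=37; [26,36) fires=26
i=20 t=40 v=4: → [40,50),[38,48),[36,46),[34,44),[32,42); WM=38; [28,38) fires=20
i=21 t=40 v=6: → [40,50),[38,48),[36,46),[34,44),[32,42); WM=38
i=22 t=43 v=7: → [42,52),[40,50),[38,48),[36,46),[34,44); WM=41; [30,40) fires=29
i=23 t=48 v=7: → [48,58),[46,56),[44,54),[42,52),[40,50); WM=46; [32,42) fires=34 [34,44) fires=39 [36,46) fires=32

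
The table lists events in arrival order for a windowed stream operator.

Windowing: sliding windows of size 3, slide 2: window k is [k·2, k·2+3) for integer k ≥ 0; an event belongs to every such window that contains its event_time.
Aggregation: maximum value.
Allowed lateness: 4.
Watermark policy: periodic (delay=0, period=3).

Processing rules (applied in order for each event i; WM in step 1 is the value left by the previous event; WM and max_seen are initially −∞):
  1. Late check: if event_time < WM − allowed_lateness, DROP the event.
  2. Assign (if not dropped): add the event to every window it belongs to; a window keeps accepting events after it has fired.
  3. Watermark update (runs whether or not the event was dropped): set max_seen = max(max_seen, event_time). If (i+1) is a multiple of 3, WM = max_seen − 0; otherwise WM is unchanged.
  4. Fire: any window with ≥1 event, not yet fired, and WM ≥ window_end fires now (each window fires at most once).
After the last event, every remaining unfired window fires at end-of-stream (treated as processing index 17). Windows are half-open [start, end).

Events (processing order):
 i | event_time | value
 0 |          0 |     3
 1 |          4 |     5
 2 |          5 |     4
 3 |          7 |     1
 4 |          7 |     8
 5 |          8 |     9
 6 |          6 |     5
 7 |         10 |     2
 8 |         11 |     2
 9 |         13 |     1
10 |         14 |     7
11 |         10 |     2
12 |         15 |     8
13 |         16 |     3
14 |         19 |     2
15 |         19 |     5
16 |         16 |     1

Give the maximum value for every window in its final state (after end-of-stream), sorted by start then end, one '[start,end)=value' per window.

i=0 t=0 v=3: → [0,3); WM=−∞
i=1 t=4 v=5: → [4,7),[2,5); WM=−∞
i=2 t=5 v=4: → [4,7); WM=5; [0,3) fires=3 [2,5) fires=5
i=3 t=7 v=1: → [6,9); WM=5
i=4 t=7 v=8: → [6,9); WM=5
i=5 t=8 v=9: → [8,11),[6,9); WM=8; [4,7) fires=5
i=6 t=6 v=5: → [6,9),[4,7); WM=8
i=7 t=10 v=2: → [10,13),[8,11); WM=8
i=8 t=11 v=2: → [10,13); WM=11; [6,9) fires=9 [8,11) fires=9
i=9 t=13 v=1: → [12,15); WM=11
i=10 t=14 v=7: → [14,17),[12,15); WM=11
i=11 t=10 v=2: → [10,13),[8,11); WM=14; [10,13) fires=2
i=12 t=15 v=8: → [14,17); WM=14
i=13 t=16 v=3: → [16,19),[14,17); WM=14
i=14 t=19 v=2: → [18,21); WM=19; [12,15) fires=7 [14,17) fires=8 [16,19) fires=3
i=15 t=19 v=5: → [18,21); WM=19
i=16 t=16 v=1: → [16,19),[14,17); WM=19

[0,3)=3 [2,5)=5 [4,7)=5 [6,9)=9 [8,11)=9 [10,13)=2 [12,15)=7 [14,17)=8 [16,19)=3 [18,21)=5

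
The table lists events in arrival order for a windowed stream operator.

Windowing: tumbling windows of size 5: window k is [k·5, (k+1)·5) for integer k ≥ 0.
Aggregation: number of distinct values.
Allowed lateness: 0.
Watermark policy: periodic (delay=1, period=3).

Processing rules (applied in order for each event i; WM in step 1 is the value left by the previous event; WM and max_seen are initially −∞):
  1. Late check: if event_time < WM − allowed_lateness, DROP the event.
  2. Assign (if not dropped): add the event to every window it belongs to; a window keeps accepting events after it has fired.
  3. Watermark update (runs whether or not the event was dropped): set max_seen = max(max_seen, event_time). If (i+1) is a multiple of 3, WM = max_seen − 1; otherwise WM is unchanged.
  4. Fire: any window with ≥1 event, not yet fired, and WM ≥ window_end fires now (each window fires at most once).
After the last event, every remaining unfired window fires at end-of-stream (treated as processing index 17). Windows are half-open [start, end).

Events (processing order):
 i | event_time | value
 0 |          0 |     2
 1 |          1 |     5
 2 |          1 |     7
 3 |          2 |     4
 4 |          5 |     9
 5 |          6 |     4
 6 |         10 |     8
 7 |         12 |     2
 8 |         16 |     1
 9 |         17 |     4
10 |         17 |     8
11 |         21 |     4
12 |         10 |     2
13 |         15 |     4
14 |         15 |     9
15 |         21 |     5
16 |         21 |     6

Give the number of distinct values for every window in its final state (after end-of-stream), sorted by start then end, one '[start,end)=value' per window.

i=0 t=0 v=2: → [0,5); WM=−∞
i=1 t=1 v=5: → [0,5); WM=−∞
i=2 t=1 v=7: → [0,5); WM=0
i=3 t=2 v=4: → [0,5); WM=0
i=4 t=5 v=9: → [5,10); WM=0
i=5 t=6 v=4: → [5,10); WM=5; [0,5) fires=4
i=6 t=10 v=8: → [10,15); WM=5
i=7 t=12 v=2: → [10,15); WM=5
i=8 t=16 v=1: → [15,20); WM=15; [5,10) fires=2 [10,15) fires=2
i=9 t=17 v=4: → [15,20); WM=15
i=10 t=17 v=8: → [15,20); WM=15
i=11 t=21 v=4: → [20,25); WM=20; [15,20) fires=3
i=12 t=10 v=2: DROP (t<20-0); WM=20
i=13 t=15 v=4: DROP (t<20-0); WM=20
i=14 t=15 v=9: DROP (t<20-0); WM=20
i=15 t=21 v=5: → [20,25); WM=20
i=16 t=21 v=6: → [20,25); WM=20

[0,5)=4 [5,10)=2 [10,15)=2 [15,20)=3 [20,25)=3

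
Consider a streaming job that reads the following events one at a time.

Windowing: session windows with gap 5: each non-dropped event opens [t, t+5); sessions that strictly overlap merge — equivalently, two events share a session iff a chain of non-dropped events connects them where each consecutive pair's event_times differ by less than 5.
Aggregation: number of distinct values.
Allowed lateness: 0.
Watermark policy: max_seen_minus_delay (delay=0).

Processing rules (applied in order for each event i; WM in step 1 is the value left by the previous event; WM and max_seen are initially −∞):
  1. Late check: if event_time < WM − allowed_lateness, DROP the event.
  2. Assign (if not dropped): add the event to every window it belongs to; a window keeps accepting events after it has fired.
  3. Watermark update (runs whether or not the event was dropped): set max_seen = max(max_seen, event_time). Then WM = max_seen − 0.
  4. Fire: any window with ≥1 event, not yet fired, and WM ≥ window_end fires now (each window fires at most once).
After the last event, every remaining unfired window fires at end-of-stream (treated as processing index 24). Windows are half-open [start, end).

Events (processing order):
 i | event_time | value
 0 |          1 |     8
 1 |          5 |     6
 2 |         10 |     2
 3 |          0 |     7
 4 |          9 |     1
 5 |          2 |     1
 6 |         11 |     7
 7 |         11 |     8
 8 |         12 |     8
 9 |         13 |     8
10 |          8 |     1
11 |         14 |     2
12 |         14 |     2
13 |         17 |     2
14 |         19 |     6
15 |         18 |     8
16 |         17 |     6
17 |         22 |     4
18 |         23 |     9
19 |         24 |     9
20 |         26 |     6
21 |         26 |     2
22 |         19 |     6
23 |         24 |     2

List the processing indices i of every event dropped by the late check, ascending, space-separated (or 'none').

i=0 t=1 v=8: → [1,6); WM=1
i=1 t=5 v=6: → [1,10); WM=5
i=2 t=10 v=2: → [10,15); WM=10
i=3 t=0 v=7: DROP (t<10-0); WM=10
i=4 t=9 v=1: DROP (t<10-0); WM=10
i=5 t=2 v=1: DROP (t<10-0); WM=10
i=6 t=11 v=7: → [10,16); WM=11
i=7 t=11 v=8: → [10,16); WM=11
i=8 t=12 v=8: → [10,17); WM=12
i=9 t=13 v=8: → [10,18); WM=13
i=10 t=8 v=1: DROP (t<13-0); WM=13
i=11 t=14 v=2: → [10,19); WM=14
i=12 t=14 v=2: → [10,19); WM=14
i=13 t=17 v=2: → [10,22); WM=17
i=14 t=19 v=6: → [10,24); WM=19
i=15 t=18 v=8: DROP (t<19-0); WM=19
i=16 t=17 v=6: DROP (t<19-0); WM=19
i=17 t=22 v=4: → [10,27); WM=22
i=18 t=23 v=9: → [10,28); WM=23
i=19 t=24 v=9: → [10,29); WM=24
i=20 t=26 v=6: → [10,31); WM=26
i=21 t=26 v=2: → [10,31); WM=26
i=22 t=19 v=6: DROP (t<26-0); WM=26
i=23 t=24 v=2: DROP (t<26-0); WM=26

3 4 5 10 15 16 22 23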